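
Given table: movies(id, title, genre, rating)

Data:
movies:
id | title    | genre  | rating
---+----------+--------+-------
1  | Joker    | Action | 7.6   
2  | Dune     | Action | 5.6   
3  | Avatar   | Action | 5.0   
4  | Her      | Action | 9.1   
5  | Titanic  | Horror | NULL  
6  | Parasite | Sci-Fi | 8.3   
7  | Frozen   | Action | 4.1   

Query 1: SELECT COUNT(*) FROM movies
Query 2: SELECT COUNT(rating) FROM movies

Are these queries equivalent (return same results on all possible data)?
No, not equivalent

Query 1 returns: [(7,)]
Query 2 returns: [(6,)]

Reason: COUNT(*) includes NULLs, COUNT(column) excludes them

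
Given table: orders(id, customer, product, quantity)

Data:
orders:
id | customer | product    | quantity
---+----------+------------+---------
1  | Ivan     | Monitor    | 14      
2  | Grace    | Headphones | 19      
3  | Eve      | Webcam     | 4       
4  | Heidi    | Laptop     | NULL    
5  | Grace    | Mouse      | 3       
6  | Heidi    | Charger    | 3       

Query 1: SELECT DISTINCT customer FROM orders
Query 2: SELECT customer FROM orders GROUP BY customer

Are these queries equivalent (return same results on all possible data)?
Yes, equivalent

Both queries return: [('Eve',), ('Grace',), ('Heidi',), ('Ivan',)]

Reason: Both get unique customers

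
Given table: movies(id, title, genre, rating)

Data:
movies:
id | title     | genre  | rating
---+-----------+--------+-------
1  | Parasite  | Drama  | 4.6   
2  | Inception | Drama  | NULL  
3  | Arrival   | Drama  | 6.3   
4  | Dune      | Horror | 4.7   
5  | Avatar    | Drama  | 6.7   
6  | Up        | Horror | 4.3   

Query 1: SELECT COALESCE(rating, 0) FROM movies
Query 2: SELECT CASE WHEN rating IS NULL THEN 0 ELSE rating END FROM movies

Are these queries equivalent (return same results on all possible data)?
Yes, equivalent

Both queries return: [(0,), (4.3,), (4.6,), (4.7,), (6.3,), (6.7,)]

Reason: COALESCE vs CASE for NULL handling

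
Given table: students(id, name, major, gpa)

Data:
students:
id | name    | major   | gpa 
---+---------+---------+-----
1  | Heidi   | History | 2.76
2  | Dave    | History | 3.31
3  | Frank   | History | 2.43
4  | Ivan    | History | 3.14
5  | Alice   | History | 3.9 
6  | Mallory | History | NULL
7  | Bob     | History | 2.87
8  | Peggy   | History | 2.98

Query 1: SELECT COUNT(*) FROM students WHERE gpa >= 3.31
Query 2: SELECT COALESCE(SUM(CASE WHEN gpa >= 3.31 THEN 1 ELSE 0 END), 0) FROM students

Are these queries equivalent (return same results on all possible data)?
Yes, equivalent

Both queries return: [(2,)]

Reason: COUNT with WHERE vs conditional SUM (COALESCE handles empty-table NULL)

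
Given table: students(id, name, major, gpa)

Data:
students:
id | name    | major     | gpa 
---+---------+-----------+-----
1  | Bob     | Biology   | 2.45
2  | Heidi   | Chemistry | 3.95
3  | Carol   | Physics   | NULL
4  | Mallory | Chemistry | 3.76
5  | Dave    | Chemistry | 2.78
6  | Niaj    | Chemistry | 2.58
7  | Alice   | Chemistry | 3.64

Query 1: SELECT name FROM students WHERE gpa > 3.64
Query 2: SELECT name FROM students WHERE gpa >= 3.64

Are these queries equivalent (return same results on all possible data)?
No, not equivalent

Query 1 returns: [('Heidi',), ('Mallory',)]
Query 2 returns: [('Heidi',), ('Mallory',), ('Alice',)]

Reason: > vs >= gives different results when gpa = 3.64 exists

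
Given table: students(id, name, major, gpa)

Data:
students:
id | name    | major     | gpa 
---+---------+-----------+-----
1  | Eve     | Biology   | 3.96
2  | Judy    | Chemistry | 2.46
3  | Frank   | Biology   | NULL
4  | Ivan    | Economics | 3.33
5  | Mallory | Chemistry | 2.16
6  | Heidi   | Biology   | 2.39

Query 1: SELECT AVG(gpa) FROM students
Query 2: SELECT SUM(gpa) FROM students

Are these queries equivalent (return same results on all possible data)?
No, not equivalent

Query 1 returns: [(2.8600000000000003,)]
Query 2 returns: [(14.3,)]

Reason: AVG vs SUM give different aggregate values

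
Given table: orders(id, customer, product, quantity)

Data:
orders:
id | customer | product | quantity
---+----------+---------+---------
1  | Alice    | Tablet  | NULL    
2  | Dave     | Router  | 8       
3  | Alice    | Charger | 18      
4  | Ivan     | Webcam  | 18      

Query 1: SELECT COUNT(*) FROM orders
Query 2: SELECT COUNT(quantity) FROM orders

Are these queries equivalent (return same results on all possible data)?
No, not equivalent

Query 1 returns: [(4,)]
Query 2 returns: [(3,)]

Reason: COUNT(*) includes NULLs, COUNT(column) excludes them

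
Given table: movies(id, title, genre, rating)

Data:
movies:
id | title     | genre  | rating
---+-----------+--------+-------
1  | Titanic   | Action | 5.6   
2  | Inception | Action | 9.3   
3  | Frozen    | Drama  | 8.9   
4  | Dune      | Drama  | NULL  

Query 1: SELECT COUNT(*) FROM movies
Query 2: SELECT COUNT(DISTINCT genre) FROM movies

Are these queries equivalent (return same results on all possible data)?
No, not equivalent

Query 1 returns: [(4,)]
Query 2 returns: [(2,)]

Reason: COUNT(*) counts rows, COUNT(DISTINCT genre) counts unique genres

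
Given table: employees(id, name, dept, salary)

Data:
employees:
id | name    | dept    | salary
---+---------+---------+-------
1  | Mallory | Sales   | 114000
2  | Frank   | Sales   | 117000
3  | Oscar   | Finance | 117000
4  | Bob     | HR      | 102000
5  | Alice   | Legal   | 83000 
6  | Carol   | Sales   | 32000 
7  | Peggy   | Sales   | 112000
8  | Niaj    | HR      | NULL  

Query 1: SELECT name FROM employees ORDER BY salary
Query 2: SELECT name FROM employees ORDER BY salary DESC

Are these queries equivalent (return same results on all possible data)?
No, not equivalent

Query 1 returns: [('Niaj',), ('Carol',), ('Alice',), ('Bob',), ('Peggy',), ('Mallory',), ('Frank',), ('Oscar',)]
Query 2 returns: [('Frank',), ('Oscar',), ('Mallory',), ('Peggy',), ('Bob',), ('Alice',), ('Carol',), ('Niaj',)]

Reason: ASC vs DESC gives opposite ordering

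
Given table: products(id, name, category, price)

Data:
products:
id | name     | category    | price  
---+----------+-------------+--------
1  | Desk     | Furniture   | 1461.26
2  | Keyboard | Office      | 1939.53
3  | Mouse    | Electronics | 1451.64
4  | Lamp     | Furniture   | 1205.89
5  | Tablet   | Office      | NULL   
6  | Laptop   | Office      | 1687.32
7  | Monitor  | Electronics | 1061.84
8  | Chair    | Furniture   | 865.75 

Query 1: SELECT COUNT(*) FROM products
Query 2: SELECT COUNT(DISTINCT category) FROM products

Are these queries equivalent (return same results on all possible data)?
No, not equivalent

Query 1 returns: [(8,)]
Query 2 returns: [(3,)]

Reason: COUNT(*) counts rows, COUNT(DISTINCT category) counts unique categorys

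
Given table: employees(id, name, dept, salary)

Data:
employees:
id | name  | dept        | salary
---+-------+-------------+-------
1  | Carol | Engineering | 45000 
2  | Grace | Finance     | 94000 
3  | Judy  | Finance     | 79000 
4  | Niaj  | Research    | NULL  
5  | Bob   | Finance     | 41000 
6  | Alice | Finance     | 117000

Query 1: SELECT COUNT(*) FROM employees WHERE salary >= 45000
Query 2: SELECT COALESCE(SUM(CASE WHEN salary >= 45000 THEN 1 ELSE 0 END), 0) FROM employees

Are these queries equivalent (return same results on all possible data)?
Yes, equivalent

Both queries return: [(4,)]

Reason: COUNT with WHERE vs conditional SUM (COALESCE handles empty-table NULL)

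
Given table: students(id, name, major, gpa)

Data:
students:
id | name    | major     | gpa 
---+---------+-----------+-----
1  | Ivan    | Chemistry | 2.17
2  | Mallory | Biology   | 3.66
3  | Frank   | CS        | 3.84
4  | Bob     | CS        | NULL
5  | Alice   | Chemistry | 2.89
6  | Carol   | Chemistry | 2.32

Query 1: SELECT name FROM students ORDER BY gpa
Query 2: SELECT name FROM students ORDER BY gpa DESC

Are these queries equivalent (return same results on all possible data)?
No, not equivalent

Query 1 returns: [('Bob',), ('Ivan',), ('Carol',), ('Alice',), ('Mallory',), ('Frank',)]
Query 2 returns: [('Frank',), ('Mallory',), ('Alice',), ('Carol',), ('Ivan',), ('Bob',)]

Reason: ASC vs DESC gives opposite ordering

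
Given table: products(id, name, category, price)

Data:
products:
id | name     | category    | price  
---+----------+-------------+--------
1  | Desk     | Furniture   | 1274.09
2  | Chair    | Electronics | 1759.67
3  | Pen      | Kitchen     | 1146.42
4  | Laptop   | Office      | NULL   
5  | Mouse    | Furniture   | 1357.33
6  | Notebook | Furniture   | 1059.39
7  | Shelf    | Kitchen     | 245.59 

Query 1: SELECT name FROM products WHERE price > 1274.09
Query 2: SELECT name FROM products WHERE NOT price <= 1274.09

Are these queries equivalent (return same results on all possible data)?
Yes, equivalent

Both queries return: [('Chair',), ('Mouse',)]

Reason: Both filter price > 1274.09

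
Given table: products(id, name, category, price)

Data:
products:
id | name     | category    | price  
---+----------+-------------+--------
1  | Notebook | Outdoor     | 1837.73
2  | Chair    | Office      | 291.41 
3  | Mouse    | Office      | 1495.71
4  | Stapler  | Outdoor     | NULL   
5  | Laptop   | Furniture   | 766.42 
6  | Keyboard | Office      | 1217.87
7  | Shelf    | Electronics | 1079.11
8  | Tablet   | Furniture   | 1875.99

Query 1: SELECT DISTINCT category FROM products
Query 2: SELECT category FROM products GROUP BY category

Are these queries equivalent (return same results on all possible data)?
Yes, equivalent

Both queries return: [('Electronics',), ('Furniture',), ('Office',), ('Outdoor',)]

Reason: Both get unique categorys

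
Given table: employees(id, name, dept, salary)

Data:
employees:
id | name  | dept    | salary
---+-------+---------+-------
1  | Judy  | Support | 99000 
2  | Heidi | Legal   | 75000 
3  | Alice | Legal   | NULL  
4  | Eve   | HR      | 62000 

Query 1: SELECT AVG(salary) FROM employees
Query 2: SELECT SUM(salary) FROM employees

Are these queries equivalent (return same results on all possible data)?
No, not equivalent

Query 1 returns: [(78666.66666666667,)]
Query 2 returns: [(236000,)]

Reason: AVG vs SUM give different aggregate values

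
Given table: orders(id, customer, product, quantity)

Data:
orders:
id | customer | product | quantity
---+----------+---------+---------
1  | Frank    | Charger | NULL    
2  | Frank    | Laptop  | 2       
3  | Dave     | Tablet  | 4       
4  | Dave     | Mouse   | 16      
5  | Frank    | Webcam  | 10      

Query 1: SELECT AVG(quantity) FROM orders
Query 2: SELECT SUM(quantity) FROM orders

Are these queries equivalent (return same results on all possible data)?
No, not equivalent

Query 1 returns: [(8.0,)]
Query 2 returns: [(32,)]

Reason: AVG vs SUM give different aggregate values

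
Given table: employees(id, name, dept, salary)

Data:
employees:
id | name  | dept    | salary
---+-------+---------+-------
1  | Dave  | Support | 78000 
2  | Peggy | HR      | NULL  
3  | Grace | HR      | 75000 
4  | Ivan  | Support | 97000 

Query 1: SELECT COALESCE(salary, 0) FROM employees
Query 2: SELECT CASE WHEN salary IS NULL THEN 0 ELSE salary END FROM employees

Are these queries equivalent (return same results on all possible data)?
Yes, equivalent

Both queries return: [(0,), (75000,), (78000,), (97000,)]

Reason: COALESCE vs CASE for NULL handling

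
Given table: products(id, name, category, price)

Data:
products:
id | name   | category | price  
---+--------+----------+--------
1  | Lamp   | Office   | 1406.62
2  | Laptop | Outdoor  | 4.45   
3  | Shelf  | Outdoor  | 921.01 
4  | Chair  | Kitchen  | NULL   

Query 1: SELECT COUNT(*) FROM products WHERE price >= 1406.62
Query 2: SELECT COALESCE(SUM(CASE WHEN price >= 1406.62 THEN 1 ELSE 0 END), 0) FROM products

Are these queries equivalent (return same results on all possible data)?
Yes, equivalent

Both queries return: [(1,)]

Reason: COUNT with WHERE vs conditional SUM (COALESCE handles empty-table NULL)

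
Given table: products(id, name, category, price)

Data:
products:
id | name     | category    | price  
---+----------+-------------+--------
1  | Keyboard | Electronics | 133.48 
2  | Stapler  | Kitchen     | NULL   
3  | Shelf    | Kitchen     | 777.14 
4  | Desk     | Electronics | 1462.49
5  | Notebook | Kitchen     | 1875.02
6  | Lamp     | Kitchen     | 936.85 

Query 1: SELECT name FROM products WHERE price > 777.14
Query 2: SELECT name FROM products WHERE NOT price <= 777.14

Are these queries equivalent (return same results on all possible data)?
Yes, equivalent

Both queries return: [('Desk',), ('Lamp',), ('Notebook',)]

Reason: Both filter price > 777.14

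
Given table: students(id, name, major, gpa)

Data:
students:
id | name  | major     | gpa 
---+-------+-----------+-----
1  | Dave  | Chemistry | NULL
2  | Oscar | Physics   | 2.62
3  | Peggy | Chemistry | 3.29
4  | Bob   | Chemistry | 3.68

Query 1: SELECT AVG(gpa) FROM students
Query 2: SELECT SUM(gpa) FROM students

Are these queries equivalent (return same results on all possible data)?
No, not equivalent

Query 1 returns: [(3.1966666666666668,)]
Query 2 returns: [(9.59,)]

Reason: AVG vs SUM give different aggregate values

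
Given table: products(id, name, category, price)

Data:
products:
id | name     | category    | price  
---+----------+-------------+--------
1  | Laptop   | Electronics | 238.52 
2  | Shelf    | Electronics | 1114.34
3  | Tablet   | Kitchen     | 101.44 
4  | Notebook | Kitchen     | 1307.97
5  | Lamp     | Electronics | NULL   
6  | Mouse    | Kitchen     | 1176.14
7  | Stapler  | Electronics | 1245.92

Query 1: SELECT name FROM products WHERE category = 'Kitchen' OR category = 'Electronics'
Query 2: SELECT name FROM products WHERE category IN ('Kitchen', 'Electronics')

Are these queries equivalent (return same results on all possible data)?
Yes, equivalent

Both queries return: [('Lamp',), ('Laptop',), ('Mouse',), ('Notebook',), ('Shelf',), ('Stapler',), ('Tablet',)]

Reason: OR vs IN are equivalent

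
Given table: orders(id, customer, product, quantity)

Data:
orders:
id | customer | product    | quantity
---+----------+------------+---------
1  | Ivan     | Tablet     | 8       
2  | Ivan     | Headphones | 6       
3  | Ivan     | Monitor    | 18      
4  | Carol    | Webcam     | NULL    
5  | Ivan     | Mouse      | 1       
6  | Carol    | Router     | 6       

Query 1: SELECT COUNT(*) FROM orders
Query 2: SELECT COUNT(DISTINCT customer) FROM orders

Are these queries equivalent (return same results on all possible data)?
No, not equivalent

Query 1 returns: [(6,)]
Query 2 returns: [(2,)]

Reason: COUNT(*) counts rows, COUNT(DISTINCT customer) counts unique customers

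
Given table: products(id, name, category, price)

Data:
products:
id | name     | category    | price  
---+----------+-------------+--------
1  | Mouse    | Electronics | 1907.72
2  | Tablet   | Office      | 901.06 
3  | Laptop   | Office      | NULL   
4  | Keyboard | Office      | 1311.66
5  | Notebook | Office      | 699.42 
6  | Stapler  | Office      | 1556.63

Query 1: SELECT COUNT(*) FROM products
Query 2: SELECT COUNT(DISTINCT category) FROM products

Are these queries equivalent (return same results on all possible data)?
No, not equivalent

Query 1 returns: [(6,)]
Query 2 returns: [(2,)]

Reason: COUNT(*) counts rows, COUNT(DISTINCT category) counts unique categorys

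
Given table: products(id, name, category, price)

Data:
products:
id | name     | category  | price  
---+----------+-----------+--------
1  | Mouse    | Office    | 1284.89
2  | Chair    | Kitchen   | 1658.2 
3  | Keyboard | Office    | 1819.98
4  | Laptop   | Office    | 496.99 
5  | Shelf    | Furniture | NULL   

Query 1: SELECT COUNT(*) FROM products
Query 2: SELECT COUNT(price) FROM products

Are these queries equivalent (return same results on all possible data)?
No, not equivalent

Query 1 returns: [(5,)]
Query 2 returns: [(4,)]

Reason: COUNT(*) includes NULLs, COUNT(column) excludes them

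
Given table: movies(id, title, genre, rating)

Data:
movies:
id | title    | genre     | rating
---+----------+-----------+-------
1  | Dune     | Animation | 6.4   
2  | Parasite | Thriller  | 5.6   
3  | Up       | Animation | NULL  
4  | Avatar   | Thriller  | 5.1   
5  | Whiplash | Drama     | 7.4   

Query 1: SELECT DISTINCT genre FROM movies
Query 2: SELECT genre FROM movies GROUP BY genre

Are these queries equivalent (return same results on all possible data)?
Yes, equivalent

Both queries return: [('Animation',), ('Drama',), ('Thriller',)]

Reason: Both get unique genres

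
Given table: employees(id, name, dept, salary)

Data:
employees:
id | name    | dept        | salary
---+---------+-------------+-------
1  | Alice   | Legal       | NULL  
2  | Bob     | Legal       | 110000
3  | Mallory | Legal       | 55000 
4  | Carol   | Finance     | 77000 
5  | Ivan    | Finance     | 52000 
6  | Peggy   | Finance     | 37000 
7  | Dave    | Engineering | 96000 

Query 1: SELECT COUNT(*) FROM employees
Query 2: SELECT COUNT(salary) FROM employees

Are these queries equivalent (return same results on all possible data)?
No, not equivalent

Query 1 returns: [(7,)]
Query 2 returns: [(6,)]

Reason: COUNT(*) includes NULLs, COUNT(column) excludes them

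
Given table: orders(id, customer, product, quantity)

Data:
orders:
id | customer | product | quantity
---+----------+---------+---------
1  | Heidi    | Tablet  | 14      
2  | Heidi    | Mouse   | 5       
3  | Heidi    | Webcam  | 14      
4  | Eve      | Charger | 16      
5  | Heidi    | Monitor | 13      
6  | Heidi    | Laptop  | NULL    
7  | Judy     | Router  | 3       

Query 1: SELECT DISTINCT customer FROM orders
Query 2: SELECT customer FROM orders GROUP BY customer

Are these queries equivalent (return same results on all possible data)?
Yes, equivalent

Both queries return: [('Eve',), ('Heidi',), ('Judy',)]

Reason: Both get unique customers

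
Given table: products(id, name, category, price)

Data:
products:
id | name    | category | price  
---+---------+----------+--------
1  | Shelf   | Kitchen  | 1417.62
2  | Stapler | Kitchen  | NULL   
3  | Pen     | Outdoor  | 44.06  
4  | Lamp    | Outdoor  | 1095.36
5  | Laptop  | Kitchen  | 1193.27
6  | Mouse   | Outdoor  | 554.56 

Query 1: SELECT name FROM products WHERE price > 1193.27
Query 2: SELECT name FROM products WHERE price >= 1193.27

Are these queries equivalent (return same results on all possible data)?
No, not equivalent

Query 1 returns: [('Shelf',)]
Query 2 returns: [('Shelf',), ('Laptop',)]

Reason: > vs >= gives different results when price = 1193.27 exists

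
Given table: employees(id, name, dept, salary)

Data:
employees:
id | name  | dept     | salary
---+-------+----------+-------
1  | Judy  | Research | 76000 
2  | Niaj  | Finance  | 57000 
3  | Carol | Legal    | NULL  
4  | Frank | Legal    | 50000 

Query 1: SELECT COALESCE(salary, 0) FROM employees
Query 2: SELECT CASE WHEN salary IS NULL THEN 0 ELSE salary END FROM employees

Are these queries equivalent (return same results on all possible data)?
Yes, equivalent

Both queries return: [(0,), (50000,), (57000,), (76000,)]

Reason: COALESCE vs CASE for NULL handling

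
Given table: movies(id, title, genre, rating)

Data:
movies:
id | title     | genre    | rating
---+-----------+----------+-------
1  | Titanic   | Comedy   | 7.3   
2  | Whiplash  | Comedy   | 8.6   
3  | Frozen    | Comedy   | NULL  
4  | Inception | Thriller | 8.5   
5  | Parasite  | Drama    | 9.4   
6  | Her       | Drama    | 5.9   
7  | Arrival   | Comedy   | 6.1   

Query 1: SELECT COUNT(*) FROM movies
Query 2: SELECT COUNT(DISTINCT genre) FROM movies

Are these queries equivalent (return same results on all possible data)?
No, not equivalent

Query 1 returns: [(7,)]
Query 2 returns: [(3,)]

Reason: COUNT(*) counts rows, COUNT(DISTINCT genre) counts unique genres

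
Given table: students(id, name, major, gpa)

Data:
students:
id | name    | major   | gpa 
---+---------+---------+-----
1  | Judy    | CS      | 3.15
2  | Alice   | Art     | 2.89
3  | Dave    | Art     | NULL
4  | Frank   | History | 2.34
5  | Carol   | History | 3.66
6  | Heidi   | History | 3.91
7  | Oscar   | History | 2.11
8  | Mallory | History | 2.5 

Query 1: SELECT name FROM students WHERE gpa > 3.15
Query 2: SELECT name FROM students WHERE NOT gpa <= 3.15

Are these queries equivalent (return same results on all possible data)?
Yes, equivalent

Both queries return: [('Carol',), ('Heidi',)]

Reason: Both filter gpa > 3.15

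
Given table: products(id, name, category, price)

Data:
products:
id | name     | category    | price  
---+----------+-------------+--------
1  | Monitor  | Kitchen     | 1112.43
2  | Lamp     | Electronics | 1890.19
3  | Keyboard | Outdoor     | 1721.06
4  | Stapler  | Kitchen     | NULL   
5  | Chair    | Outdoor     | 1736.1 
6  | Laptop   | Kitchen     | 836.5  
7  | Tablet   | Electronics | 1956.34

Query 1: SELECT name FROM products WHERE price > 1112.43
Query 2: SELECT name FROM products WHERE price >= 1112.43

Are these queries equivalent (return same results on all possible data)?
No, not equivalent

Query 1 returns: [('Lamp',), ('Keyboard',), ('Chair',), ('Tablet',)]
Query 2 returns: [('Monitor',), ('Lamp',), ('Keyboard',), ('Chair',), ('Tablet',)]

Reason: > vs >= gives different results when price = 1112.43 exists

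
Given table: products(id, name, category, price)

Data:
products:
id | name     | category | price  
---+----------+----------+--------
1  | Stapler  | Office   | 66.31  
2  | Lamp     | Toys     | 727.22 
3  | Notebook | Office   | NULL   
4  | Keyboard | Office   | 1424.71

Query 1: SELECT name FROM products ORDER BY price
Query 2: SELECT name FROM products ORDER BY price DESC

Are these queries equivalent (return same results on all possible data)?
No, not equivalent

Query 1 returns: [('Notebook',), ('Stapler',), ('Lamp',), ('Keyboard',)]
Query 2 returns: [('Keyboard',), ('Lamp',), ('Stapler',), ('Notebook',)]

Reason: ASC vs DESC gives opposite ordering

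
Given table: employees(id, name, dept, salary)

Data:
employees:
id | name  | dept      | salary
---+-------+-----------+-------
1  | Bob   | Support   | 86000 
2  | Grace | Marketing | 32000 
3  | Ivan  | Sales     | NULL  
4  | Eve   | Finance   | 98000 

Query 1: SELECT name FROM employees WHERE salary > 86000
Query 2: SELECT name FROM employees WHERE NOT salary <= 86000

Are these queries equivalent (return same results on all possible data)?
Yes, equivalent

Both queries return: [('Eve',)]

Reason: Both filter salary > 86000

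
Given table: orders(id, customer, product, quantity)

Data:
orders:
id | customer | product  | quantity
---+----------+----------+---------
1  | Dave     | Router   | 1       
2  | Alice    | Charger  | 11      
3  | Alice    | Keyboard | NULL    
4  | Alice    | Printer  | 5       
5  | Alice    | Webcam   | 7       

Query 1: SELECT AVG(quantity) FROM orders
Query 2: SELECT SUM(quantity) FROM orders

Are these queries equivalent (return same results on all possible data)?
No, not equivalent

Query 1 returns: [(6.0,)]
Query 2 returns: [(24,)]

Reason: AVG vs SUM give different aggregate values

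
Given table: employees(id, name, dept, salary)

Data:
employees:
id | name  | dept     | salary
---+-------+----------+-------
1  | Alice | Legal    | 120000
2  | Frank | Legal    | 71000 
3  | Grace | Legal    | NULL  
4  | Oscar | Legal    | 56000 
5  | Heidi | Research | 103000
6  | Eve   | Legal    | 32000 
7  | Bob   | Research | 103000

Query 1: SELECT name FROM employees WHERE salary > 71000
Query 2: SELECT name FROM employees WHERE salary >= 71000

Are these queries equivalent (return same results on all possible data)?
No, not equivalent

Query 1 returns: [('Alice',), ('Heidi',), ('Bob',)]
Query 2 returns: [('Alice',), ('Frank',), ('Heidi',), ('Bob',)]

Reason: > vs >= gives different results when salary = 71000 exists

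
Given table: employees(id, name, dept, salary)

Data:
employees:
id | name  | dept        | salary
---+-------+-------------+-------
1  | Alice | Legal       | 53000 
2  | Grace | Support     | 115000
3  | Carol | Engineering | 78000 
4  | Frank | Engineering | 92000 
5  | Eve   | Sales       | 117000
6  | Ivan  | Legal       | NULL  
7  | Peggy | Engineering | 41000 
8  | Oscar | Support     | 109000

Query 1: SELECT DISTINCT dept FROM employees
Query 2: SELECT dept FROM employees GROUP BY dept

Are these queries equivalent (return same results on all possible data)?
Yes, equivalent

Both queries return: [('Engineering',), ('Legal',), ('Sales',), ('Support',)]

Reason: Both get unique depts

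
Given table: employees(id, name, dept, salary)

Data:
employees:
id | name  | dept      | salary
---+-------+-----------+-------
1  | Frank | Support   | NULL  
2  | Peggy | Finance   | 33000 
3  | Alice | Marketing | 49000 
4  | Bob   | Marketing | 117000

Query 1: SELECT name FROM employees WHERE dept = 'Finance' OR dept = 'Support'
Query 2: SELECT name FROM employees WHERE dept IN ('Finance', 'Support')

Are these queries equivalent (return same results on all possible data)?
Yes, equivalent

Both queries return: [('Frank',), ('Peggy',)]

Reason: OR vs IN are equivalent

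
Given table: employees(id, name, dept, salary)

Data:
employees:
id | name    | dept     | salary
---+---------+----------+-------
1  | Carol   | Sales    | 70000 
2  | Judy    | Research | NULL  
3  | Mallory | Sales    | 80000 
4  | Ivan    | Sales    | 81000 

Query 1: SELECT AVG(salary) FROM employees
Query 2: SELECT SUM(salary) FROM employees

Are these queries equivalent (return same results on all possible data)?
No, not equivalent

Query 1 returns: [(77000.0,)]
Query 2 returns: [(231000,)]

Reason: AVG vs SUM give different aggregate values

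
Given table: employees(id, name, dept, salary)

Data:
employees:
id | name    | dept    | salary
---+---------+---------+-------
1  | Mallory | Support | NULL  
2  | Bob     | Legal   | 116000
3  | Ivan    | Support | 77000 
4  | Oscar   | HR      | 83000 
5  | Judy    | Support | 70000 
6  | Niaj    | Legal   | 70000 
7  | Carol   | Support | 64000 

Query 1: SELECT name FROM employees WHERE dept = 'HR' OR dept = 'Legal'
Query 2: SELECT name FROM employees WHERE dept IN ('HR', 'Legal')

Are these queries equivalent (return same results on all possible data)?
Yes, equivalent

Both queries return: [('Bob',), ('Niaj',), ('Oscar',)]

Reason: OR vs IN are equivalent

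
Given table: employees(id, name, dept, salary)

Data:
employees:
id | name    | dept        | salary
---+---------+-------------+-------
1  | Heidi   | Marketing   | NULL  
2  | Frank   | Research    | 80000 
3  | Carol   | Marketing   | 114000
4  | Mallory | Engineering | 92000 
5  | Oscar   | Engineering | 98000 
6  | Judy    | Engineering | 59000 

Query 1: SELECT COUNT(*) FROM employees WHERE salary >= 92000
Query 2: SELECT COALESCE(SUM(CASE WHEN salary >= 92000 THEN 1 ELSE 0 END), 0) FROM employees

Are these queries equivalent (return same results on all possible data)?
Yes, equivalent

Both queries return: [(3,)]

Reason: COUNT with WHERE vs conditional SUM (COALESCE handles empty-table NULL)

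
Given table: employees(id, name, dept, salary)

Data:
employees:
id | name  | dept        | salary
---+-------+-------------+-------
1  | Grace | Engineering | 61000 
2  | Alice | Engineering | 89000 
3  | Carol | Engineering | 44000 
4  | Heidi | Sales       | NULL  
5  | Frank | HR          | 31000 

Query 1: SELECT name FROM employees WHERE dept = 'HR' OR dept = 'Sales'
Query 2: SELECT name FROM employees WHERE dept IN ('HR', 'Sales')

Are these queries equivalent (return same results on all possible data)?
Yes, equivalent

Both queries return: [('Frank',), ('Heidi',)]

Reason: OR vs IN are equivalent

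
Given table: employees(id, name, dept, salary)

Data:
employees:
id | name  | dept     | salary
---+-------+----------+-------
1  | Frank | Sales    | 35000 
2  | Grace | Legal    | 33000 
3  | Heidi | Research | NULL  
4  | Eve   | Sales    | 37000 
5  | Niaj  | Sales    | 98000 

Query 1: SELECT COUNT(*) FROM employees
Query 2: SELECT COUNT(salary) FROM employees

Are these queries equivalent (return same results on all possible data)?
No, not equivalent

Query 1 returns: [(5,)]
Query 2 returns: [(4,)]

Reason: COUNT(*) includes NULLs, COUNT(column) excludes them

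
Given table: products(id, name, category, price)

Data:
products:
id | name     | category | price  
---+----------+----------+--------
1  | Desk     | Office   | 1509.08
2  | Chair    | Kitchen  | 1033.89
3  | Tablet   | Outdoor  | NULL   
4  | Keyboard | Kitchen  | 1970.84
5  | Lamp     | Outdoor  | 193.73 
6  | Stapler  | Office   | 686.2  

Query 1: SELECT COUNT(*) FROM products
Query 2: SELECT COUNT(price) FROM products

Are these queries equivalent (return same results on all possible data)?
No, not equivalent

Query 1 returns: [(6,)]
Query 2 returns: [(5,)]

Reason: COUNT(*) includes NULLs, COUNT(column) excludes them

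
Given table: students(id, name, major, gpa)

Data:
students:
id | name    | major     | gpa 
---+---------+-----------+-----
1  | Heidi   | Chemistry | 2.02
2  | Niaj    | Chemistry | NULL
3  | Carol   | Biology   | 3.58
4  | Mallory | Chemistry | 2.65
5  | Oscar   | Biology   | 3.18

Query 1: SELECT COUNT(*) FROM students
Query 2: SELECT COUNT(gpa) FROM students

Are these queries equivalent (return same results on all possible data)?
No, not equivalent

Query 1 returns: [(5,)]
Query 2 returns: [(4,)]

Reason: COUNT(*) includes NULLs, COUNT(column) excludes them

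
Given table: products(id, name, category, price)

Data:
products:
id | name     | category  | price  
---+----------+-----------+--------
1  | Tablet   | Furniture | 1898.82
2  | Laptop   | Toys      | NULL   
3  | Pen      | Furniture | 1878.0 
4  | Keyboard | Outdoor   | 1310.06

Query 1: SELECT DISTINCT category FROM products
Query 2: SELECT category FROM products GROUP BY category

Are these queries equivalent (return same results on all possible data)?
Yes, equivalent

Both queries return: [('Furniture',), ('Outdoor',), ('Toys',)]

Reason: Both get unique categorys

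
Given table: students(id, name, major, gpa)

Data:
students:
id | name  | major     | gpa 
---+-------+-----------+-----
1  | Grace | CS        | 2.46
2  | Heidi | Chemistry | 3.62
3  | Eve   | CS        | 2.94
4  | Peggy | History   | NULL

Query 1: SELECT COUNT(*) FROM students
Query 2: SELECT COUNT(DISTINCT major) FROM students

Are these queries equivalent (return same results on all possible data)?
No, not equivalent

Query 1 returns: [(4,)]
Query 2 returns: [(3,)]

Reason: COUNT(*) counts rows, COUNT(DISTINCT major) counts unique majors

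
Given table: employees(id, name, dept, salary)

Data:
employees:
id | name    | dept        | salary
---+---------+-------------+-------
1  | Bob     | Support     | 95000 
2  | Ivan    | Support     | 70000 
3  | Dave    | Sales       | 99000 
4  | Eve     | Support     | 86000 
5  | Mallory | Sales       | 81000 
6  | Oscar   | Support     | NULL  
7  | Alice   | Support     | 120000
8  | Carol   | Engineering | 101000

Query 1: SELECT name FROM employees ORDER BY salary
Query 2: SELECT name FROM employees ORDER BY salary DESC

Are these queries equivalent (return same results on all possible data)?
No, not equivalent

Query 1 returns: [('Oscar',), ('Ivan',), ('Mallory',), ('Eve',), ('Bob',), ('Dave',), ('Carol',), ('Alice',)]
Query 2 returns: [('Alice',), ('Carol',), ('Dave',), ('Bob',), ('Eve',), ('Mallory',), ('Ivan',), ('Oscar',)]

Reason: ASC vs DESC gives opposite ordering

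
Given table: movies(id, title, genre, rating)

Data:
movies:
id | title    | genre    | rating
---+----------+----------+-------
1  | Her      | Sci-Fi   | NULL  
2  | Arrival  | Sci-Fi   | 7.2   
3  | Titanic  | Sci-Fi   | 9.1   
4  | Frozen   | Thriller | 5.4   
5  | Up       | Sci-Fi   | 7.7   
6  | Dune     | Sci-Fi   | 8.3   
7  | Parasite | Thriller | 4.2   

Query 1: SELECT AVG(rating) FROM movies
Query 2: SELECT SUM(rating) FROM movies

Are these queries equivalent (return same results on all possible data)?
No, not equivalent

Query 1 returns: [(6.983333333333333,)]
Query 2 returns: [(41.9,)]

Reason: AVG vs SUM give different aggregate values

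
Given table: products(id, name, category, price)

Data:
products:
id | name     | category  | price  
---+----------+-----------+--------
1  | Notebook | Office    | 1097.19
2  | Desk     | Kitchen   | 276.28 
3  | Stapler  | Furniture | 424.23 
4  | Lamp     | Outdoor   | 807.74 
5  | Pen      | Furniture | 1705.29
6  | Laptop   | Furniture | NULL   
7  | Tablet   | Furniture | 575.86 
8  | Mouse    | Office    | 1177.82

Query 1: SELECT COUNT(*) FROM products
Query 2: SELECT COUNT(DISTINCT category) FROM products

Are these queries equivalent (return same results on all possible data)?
No, not equivalent

Query 1 returns: [(8,)]
Query 2 returns: [(4,)]

Reason: COUNT(*) counts rows, COUNT(DISTINCT category) counts unique categorys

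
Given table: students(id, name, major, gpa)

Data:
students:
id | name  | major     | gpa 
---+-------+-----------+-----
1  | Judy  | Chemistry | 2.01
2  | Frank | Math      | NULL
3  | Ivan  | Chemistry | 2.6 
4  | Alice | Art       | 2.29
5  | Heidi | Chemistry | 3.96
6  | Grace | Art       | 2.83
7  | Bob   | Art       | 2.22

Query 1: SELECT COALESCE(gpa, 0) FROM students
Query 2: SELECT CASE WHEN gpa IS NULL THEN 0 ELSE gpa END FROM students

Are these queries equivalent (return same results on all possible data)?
Yes, equivalent

Both queries return: [(0,), (2.01,), (2.22,), (2.29,), (2.6,), (2.83,), (3.96,)]

Reason: COALESCE vs CASE for NULL handling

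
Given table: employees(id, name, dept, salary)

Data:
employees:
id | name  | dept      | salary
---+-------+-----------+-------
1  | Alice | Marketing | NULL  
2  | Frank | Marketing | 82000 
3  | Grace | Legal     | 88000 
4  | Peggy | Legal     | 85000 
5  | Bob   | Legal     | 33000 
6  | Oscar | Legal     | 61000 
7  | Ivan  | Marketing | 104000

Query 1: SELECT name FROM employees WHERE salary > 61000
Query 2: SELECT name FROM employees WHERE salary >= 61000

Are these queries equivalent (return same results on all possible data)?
No, not equivalent

Query 1 returns: [('Frank',), ('Grace',), ('Peggy',), ('Ivan',)]
Query 2 returns: [('Frank',), ('Grace',), ('Peggy',), ('Oscar',), ('Ivan',)]

Reason: > vs >= gives different results when salary = 61000 exists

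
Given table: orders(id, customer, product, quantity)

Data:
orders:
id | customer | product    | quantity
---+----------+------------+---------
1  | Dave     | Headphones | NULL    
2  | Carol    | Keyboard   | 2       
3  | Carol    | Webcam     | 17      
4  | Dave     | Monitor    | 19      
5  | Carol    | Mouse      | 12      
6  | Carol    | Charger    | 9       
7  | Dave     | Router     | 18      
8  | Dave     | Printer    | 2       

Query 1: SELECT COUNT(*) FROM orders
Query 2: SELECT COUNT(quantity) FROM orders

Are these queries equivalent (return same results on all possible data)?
No, not equivalent

Query 1 returns: [(8,)]
Query 2 returns: [(7,)]

Reason: COUNT(*) includes NULLs, COUNT(column) excludes them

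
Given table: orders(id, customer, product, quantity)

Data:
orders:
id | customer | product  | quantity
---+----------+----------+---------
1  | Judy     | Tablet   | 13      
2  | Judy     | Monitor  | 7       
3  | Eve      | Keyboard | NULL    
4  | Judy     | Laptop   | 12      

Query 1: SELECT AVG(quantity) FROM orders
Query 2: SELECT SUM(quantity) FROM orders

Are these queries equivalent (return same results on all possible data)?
No, not equivalent

Query 1 returns: [(10.666666666666666,)]
Query 2 returns: [(32,)]

Reason: AVG vs SUM give different aggregate values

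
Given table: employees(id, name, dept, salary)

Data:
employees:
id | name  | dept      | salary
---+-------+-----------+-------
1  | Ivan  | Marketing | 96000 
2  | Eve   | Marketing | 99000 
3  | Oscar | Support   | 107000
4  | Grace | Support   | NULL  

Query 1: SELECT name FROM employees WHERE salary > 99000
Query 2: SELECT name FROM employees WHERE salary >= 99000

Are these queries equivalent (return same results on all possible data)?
No, not equivalent

Query 1 returns: [('Oscar',)]
Query 2 returns: [('Eve',), ('Oscar',)]

Reason: > vs >= gives different results when salary = 99000 exists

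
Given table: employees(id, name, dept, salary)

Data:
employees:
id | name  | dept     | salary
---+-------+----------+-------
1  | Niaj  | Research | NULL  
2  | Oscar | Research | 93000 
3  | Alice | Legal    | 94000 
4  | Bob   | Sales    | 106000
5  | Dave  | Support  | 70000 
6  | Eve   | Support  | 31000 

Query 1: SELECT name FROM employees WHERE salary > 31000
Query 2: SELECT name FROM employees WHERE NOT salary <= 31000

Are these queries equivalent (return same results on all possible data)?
Yes, equivalent

Both queries return: [('Alice',), ('Bob',), ('Dave',), ('Oscar',)]

Reason: Both filter salary > 31000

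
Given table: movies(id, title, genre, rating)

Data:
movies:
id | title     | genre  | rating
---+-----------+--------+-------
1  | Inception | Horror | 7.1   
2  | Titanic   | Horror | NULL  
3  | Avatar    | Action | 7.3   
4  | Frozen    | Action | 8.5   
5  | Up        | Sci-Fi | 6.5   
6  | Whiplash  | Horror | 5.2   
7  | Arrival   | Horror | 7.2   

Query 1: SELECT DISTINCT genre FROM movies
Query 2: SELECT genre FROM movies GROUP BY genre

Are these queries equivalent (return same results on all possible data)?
Yes, equivalent

Both queries return: [('Action',), ('Horror',), ('Sci-Fi',)]

Reason: Both get unique genres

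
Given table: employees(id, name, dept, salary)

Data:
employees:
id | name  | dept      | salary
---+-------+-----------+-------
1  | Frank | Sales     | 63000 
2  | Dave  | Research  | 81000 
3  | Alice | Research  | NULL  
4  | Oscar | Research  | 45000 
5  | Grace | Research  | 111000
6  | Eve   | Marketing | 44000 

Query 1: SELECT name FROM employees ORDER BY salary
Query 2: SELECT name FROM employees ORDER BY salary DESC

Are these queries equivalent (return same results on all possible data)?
No, not equivalent

Query 1 returns: [('Alice',), ('Eve',), ('Oscar',), ('Frank',), ('Dave',), ('Grace',)]
Query 2 returns: [('Grace',), ('Dave',), ('Frank',), ('Oscar',), ('Eve',), ('Alice',)]

Reason: ASC vs DESC gives opposite ordering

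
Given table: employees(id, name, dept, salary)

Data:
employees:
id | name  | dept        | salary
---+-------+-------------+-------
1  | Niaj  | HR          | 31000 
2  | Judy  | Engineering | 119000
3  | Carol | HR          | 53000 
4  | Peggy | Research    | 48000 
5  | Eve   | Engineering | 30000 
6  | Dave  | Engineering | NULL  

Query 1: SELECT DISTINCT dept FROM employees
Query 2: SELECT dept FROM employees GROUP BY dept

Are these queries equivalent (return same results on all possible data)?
Yes, equivalent

Both queries return: [('Engineering',), ('HR',), ('Research',)]

Reason: Both get unique depts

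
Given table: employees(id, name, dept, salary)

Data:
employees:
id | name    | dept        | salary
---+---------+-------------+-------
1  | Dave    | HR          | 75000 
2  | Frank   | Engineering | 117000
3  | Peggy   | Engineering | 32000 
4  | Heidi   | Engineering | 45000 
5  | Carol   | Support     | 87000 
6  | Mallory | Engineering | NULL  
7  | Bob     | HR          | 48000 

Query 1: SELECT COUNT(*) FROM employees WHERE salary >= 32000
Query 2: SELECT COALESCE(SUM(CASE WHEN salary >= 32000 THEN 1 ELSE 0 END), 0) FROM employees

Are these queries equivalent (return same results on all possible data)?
Yes, equivalent

Both queries return: [(6,)]

Reason: COUNT with WHERE vs conditional SUM (COALESCE handles empty-table NULL)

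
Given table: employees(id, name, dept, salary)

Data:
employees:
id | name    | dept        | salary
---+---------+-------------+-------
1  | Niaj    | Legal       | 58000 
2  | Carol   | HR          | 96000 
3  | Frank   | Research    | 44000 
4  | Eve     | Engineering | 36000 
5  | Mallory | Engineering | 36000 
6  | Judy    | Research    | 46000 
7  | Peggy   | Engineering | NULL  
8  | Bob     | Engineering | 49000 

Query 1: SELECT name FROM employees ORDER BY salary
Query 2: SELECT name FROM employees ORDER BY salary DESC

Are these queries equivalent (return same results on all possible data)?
No, not equivalent

Query 1 returns: [('Peggy',), ('Eve',), ('Mallory',), ('Frank',), ('Judy',), ('Bob',), ('Niaj',), ('Carol',)]
Query 2 returns: [('Carol',), ('Niaj',), ('Bob',), ('Judy',), ('Frank',), ('Eve',), ('Mallory',), ('Peggy',)]

Reason: ASC vs DESC gives opposite ordering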